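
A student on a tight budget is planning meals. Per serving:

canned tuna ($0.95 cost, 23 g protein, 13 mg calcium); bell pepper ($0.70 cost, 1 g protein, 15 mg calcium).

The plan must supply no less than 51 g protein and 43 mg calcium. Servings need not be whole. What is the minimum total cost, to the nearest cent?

An LP optimum is at a vertex; with two nutrient constraints at most two foods are used. Check each candidate.
canned tuna only: max(51/23, 43/13) = 3.308 servings → $3.14.
bell pepper only: max(51/1, 43/15) = 51 servings → $35.70.
canned tuna + bell pepper with both tight: 2.175 servings and 0.9819 servings → $2.75.
So the least-cost plan costs $2.75.

$2.75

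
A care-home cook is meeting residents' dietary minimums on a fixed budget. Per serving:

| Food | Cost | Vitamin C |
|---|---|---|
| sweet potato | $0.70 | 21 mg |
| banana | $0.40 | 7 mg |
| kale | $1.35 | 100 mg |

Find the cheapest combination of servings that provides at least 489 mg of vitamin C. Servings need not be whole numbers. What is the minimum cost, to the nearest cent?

Cost per mg of vitamin C: kale $0.0135, sweet potato $0.0333, banana $0.0571.
With no serving limits, use only kale: 489 mg / 100 mg = 4.89 servings × $1.35 = $6.60.

$6.60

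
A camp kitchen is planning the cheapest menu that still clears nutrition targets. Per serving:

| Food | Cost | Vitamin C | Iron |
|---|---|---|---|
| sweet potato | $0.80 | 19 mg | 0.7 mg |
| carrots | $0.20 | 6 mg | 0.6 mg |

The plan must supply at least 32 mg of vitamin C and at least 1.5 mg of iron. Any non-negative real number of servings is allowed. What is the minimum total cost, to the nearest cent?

$1.07

An LP optimum is at a vertex; with two nutrient constraints at most two foods are used. Check each candidate.
sweet potato only: max(32/19, 1.5/0.7) = 2.143 servings → $1.71.
carrots only: max(32/6, 1.5/0.6) = 5.333 servings → $1.07.
sweet potato + carrots with both tight: 1.417 servings and 0.8472 servings → $1.30.
Cheapest feasible corner: $1.07.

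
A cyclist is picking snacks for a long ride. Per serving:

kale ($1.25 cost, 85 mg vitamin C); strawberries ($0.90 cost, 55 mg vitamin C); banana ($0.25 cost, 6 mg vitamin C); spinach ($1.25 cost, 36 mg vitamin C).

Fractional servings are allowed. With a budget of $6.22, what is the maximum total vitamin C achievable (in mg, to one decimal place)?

423.0 mg

Vitamin C per dollar: kale 68, strawberries 61.11, spinach 28.8, banana 24.
With no serving limits, spend the whole cost allowance on kale: $6.22 / $1.25 × 85 mg = 423.0 mg.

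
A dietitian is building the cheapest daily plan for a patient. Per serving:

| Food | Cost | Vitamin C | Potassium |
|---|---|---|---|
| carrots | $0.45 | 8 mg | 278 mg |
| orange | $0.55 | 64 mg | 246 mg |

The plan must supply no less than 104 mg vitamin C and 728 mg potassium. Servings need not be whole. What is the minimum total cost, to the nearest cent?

$1.40

With two linear requirements the optimum uses one or two foods; enumerate the corners.
carrots only: max(104/8, 728/278) = 13 servings → $5.85.
orange only: max(104/64, 728/246) = 2.959 servings → $1.63.
carrots + orange with both tight: 1.328 servings and 1.459 servings → $1.40.
So the least-cost plan costs $1.40.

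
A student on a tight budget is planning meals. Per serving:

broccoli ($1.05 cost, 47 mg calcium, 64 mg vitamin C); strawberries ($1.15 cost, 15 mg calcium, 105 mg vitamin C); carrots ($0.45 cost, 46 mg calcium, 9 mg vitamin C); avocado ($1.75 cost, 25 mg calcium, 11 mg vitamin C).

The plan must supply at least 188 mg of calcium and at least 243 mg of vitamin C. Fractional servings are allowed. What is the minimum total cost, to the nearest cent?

$3.87

Two binding constraints pin down two serving amounts, so the optimal mix uses at most two foods. The candidates are each food alone (scaled to the tighter of calcium/vitamin C) and each pair with both constraints tight.
broccoli only: max(188/47, 243/64) = 4 servings → $4.20.
strawberries only: max(188/15, 243/105) = 12.53 servings → $14.41.
carrots only: max(188/46, 243/9) = 27 servings → $12.15.
avocado only: max(188/25, 243/11) = 22.09 servings → $38.66.
broccoli + strawberries: intersection lies outside the first quadrant.
broccoli + carrots with both tight: 3.763 servings and 0.2424 servings → $4.06.
broccoli + avocado with both tight: 3.7 servings and 0.5642 servings → $4.87.
strawberries + carrots with both tight: 2.02 servings and 3.428 servings → $3.87.
strawberries + avocado with both tight: 1.629 servings and 6.543 servings → $13.32.
carrots + avocado: the both-tight solution has a negative serving — not a feasible corner.
The minimum over all feasible corners is $3.87.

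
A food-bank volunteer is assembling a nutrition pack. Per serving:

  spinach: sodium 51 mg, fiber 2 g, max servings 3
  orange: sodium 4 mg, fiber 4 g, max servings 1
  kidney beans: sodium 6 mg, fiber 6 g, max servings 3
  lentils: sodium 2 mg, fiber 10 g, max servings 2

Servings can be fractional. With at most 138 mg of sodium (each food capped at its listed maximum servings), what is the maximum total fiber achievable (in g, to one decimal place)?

Fiber per mg sodium: lentils 5, orange 1, kidney beans 1, spinach 0.03922.
Take 2 servings of lentils: uses 4 mg sodium, +20.0 g fiber (running total 20.0 g).
Take 1 serving of orange: uses 4 mg sodium, +4.0 g fiber (running total 24.0 g).
Take 3 servings of kidney beans: uses 18 mg sodium, +18.0 g fiber (running total 42.0 g).
Take 2.196 servings of spinach: uses 112 mg sodium, +4.4 g fiber (running total 46.4 g).
Greedy by best ratio exhausts the sodium allowance optimally: 46.4 g.

46.4 g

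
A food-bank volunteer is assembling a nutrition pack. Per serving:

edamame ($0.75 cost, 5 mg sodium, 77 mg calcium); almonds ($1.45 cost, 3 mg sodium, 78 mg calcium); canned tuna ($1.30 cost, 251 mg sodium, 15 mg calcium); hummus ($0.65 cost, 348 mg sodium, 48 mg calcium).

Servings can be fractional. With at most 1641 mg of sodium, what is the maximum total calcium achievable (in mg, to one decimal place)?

Calcium per mg sodium: almonds 26, edamame 15.4, hummus 0.1379, canned tuna 0.05976.
With no serving limits, spend the whole sodium allowance on almonds: 1641 mg / 3 mg × 78 mg = 42666.0 mg.

42666.0 mg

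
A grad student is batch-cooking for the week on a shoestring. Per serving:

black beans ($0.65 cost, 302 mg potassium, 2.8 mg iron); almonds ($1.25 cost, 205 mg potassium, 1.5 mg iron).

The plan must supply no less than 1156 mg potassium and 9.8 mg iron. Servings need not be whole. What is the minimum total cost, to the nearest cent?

$2.49

This is a tiny linear program; its minimum lies at a vertex of the feasible set. List the vertices and price them.
black beans only: max(1156/302, 9.8/2.8) = 3.828 servings → $2.49.
almonds only: max(1156/205, 9.8/1.5) = 6.533 servings → $8.17.
black beans + almonds with both tight: 2.273 servings and 2.291 servings → $4.34.
Cheapest feasible corner: $2.49.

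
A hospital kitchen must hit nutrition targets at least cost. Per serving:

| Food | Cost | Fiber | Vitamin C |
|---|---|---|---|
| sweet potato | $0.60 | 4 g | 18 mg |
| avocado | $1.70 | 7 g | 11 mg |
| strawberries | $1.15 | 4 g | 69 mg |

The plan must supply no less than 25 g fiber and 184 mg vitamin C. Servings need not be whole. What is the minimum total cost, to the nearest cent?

For a min-cost LP with two ≥-constraints, a basic feasible solution has at most two positive variables.
sweet potato only: max(25/4, 184/18) = 10.22 servings → $6.13.
avocado only: max(25/7, 184/11) = 16.73 servings → $28.44.
strawberries only: max(25/4, 184/69) = 6.25 servings → $7.19.
sweet potato + avocado with both targets exact would need a negative amount; discard.
sweet potato + strawberries with both tight: 4.848 servings and 1.402 servings → $4.52.
avocado + strawberries with both tight: 2.253 servings and 2.308 servings → $6.48.
Cheapest feasible corner: $4.52.

$4.52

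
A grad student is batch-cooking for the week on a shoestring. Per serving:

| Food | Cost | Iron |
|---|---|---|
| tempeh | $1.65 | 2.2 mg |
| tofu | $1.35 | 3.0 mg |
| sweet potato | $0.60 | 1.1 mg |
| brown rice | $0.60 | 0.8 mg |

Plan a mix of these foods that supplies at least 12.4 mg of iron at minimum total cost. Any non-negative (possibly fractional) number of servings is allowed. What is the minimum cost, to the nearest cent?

Cost per mg of iron: tofu $0.4500, sweet potato $0.5455, tempeh $0.7500, brown rice $0.7500.
With no serving limits, use only tofu: 12.4 mg / 3.0 mg = 4.133 servings × $1.35 = $5.58.

$5.58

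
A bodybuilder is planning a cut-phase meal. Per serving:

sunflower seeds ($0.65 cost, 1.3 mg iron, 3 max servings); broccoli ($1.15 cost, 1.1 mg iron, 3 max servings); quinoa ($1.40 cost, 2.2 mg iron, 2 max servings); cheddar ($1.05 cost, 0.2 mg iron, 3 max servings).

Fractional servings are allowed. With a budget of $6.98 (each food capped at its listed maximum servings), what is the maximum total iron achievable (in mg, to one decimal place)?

Iron per dollar: sunflower seeds 2, quinoa 1.571, broccoli 0.9565, cheddar 0.1905.
Take 3 servings of sunflower seeds: spends $1.95, +3.9 mg iron (running total 3.9 mg).
Take 2 servings of quinoa: spends $2.80, +4.4 mg iron (running total 8.3 mg).
Take 1.939 servings of broccoli: spends $2.23, +2.1 mg iron (running total 10.4 mg).
Filling greedily by iron-per-dollar is optimal for one linear limit, giving 10.4 mg.

10.4 mg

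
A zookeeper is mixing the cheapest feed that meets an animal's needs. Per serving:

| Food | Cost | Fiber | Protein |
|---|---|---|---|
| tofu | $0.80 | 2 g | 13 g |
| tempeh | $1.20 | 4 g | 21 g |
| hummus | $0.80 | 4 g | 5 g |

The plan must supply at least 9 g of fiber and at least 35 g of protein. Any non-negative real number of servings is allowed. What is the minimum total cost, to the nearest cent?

With two linear requirements the optimum uses one or two foods; enumerate the corners.
tofu only: max(9/2, 35/13) = 4.5 servings → $3.60.
tempeh only: max(9/4, 35/21) = 2.25 servings → $2.70.
hummus only: max(9/4, 35/5) = 7 servings → $5.60.
tofu + tempeh: the both-tight solution has a negative serving — not a feasible corner.
tofu + hummus with both tight: 2.262 servings and 1.119 servings → $2.70.
tempeh + hummus with both tight: 1.484 servings and 0.7656 servings → $2.39.
The minimum over all feasible corners is $2.39.

$2.39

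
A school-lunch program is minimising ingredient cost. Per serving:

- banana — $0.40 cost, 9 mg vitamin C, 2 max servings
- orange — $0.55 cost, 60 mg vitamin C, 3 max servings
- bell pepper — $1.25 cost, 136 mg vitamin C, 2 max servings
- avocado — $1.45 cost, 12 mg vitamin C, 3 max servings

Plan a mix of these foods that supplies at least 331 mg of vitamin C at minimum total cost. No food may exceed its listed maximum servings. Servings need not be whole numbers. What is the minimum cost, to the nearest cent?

$3.04

Cost per mg of vitamin C: orange $0.0092, bell pepper $0.0092, banana $0.0444, avocado $0.1208.
Take 3 servings of orange: +180.0 mg vitamin C for $1.65 (total $1.65, still need 151.0 mg).
Take 1.11 servings of bell pepper: +151.0 mg vitamin C for $1.39 (total $3.04, still need 0.0 mg).
Filling from the cheapest source first is optimal under one linear minimum: $3.04.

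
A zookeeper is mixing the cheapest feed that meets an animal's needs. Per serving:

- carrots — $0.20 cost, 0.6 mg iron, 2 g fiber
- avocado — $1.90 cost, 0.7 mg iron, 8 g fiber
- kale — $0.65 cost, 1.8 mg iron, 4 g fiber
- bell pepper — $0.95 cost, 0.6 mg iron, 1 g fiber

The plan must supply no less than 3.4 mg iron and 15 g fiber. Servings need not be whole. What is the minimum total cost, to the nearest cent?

$1.50

With two linear requirements the optimum uses one or two foods; enumerate the corners.
carrots only: max(3.4/0.6, 15/2) = 7.5 servings → $1.50.
avocado only: max(3.4/0.7, 15/8) = 4.857 servings → $9.23.
kale only: max(3.4/1.8, 15/4) = 3.75 servings → $2.44.
bell pepper only: max(3.4/0.6, 15/1) = 15 servings → $14.25.
carrots + avocado with both tight: 4.912 servings and 0.6471 servings → $2.21.
carrots + kale with both targets exact would need a negative amount; discard.
carrots + bell pepper: intersection lies outside the first quadrant.
avocado + kale with both tight: 1.155 servings and 1.44 servings → $3.13.
avocado + bell pepper with both tight: 1.366 servings and 4.073 servings → $6.46.
kale + bell pepper with both targets exact would need a negative amount; discard.
So the least-cost plan costs $1.50.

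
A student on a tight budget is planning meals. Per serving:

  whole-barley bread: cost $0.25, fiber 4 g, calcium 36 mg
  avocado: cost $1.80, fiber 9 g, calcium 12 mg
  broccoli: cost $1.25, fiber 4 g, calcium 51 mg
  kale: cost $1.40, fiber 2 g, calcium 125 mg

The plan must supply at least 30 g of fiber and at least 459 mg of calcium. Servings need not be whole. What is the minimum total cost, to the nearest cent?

$3.19

An LP optimum is at a vertex; with two nutrient constraints at most two foods are used. Check each candidate.
whole-barley bread only: max(30/4, 459/36) = 12.75 servings → $3.19.
avocado only: max(30/9, 459/12) = 38.25 servings → $68.85.
broccoli only: max(30/4, 459/51) = 9 servings → $11.25.
kale only: max(30/2, 459/125) = 15 servings → $21.00.
whole-barley bread + avocado: intersection lies outside the first quadrant.
whole-barley bread + broccoli: the both-tight solution has a negative serving — not a feasible corner.
whole-barley bread + kale with both tight: 6.617 servings and 1.766 servings → $4.13.
avocado + broccoli with both targets exact would need a negative amount; discard.
avocado + kale with both tight: 2.572 servings and 3.425 servings → $9.43.
broccoli + kale with both tight: 7.116 servings and 0.7688 servings → $9.97.
Cheapest feasible corner: $3.19.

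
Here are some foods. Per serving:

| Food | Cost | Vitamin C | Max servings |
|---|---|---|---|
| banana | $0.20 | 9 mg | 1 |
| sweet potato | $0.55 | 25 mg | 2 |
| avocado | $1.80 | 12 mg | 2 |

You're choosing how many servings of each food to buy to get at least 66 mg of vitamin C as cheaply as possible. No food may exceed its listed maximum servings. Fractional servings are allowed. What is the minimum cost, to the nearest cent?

$2.35

Cost per mg of vitamin C: sweet potato $0.0220, banana $0.0222, avocado $0.1500.
Take 2 servings of sweet potato: +50.0 mg vitamin C for $1.10 (total $1.10, still need 16.0 mg).
Take 1 serving of banana: +9.0 mg vitamin C for $0.20 (total $1.30, still need 7.0 mg).
Take 0.5833 servings of avocado: +7.0 mg vitamin C for $1.05 (total $2.35, still need 0.0 mg).
Greedy by cheapest-per-mg is optimal for a single linear constraint, so the minimum cost is $2.35.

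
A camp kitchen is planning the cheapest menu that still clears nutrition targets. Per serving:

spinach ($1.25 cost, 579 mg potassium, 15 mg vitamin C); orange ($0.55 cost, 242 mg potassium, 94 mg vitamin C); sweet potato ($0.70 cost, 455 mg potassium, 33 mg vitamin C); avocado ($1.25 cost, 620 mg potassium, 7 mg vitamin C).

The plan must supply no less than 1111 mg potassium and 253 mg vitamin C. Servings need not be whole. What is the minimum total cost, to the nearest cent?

$2.11

spinach only: max(1111/579, 253/15) = 16.87 servings → $21.08.
orange only: max(1111/242, 253/94) = 4.591 servings → $2.52.
sweet potato only: max(1111/455, 253/33) = 7.667 servings → $5.37.
avocado only: max(1111/620, 253/7) = 36.14 servings → $45.18.
spinach + orange with both tight: 0.8506 servings and 2.556 servings → $2.47.
spinach + sweet potato with both targets exact would need a negative amount; discard.
spinach + avocado: the both-tight solution has a negative serving — not a feasible corner.
orange + sweet potato with both tight: 2.255 servings and 1.242 servings → $2.11.
orange + avocado with both tight: 2.635 servings and 0.7636 servings → $2.40.
sweet potato + avocado: intersection lies outside the first quadrant.
Cheapest feasible corner: $2.11.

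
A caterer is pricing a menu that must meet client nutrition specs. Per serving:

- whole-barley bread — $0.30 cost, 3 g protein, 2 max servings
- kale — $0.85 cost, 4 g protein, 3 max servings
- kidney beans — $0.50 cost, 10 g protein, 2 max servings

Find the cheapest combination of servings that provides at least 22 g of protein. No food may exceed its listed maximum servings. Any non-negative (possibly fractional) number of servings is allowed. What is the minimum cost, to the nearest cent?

Cost per g of protein: kidney beans $0.0500, whole-barley bread $0.1000, kale $0.2125.
Take 2 servings of kidney beans: +20.0 g protein for $1.00 (total $1.00, still need 2.0 g).
Take 0.6667 servings of whole-barley bread: +2.0 g protein for $0.20 (total $1.20, still need 0.0 g).
Filling from the cheapest source first is optimal under one linear minimum: $1.20.

$1.20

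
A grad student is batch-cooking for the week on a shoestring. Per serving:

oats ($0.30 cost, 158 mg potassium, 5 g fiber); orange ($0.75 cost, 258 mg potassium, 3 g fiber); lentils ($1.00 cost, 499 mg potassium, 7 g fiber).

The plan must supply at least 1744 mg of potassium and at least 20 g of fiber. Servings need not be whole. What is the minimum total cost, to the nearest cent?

At the optimum either one food covers both requirements or two foods hit both targets exactly; no other combination can be cheaper.
oats only: max(1744/158, 20/5) = 11.04 servings → $3.31.
orange only: max(1744/258, 20/3) = 6.76 servings → $5.07.
lentils only: max(1744/499, 20/7) = 3.495 servings → $3.49.
oats + orange: the both-tight solution has a negative serving — not a feasible corner.
oats + lentils: intersection lies outside the first quadrant.
orange + lentils: the both-tight solution has a negative serving — not a feasible corner.
So the least-cost plan costs $3.31.

$3.31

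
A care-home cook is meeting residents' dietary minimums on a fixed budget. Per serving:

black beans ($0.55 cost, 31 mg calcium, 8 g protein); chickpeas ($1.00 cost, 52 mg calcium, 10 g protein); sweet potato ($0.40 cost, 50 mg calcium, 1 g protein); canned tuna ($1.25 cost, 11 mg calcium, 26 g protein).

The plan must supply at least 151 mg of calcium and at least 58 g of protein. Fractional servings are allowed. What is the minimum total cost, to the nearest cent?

$3.55

An LP optimum is at a vertex; with two nutrient constraints at most two foods are used. Check each candidate.
black beans only: max(151/31, 58/8) = 7.25 servings → $3.99.
chickpeas only: max(151/52, 58/10) = 5.8 servings → $5.80.
sweet potato only: max(151/50, 58/1) = 58 servings → $23.20.
canned tuna only: max(151/11, 58/26) = 13.73 servings → $17.16.
black beans + chickpeas with both targets exact would need a negative amount; discard.
black beans + sweet potato: intersection lies outside the first quadrant.
black beans + canned tuna with both tight: 4.579 servings and 0.8217 servings → $3.55.
chickpeas + sweet potato: the both-tight solution has a negative serving — not a feasible corner.
chickpeas + canned tuna with both tight: 2.647 servings and 1.213 servings → $4.16.
sweet potato + canned tuna with both tight: 2.551 servings and 2.133 servings → $3.69.
The minimum over all feasible corners is $3.55.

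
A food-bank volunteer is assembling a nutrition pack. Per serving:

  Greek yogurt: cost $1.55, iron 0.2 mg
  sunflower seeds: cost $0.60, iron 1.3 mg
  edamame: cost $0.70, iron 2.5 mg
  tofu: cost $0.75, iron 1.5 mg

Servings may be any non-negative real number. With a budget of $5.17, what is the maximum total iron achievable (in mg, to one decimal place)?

Iron per dollar: edamame 3.571, sunflower seeds 2.167, tofu 2, Greek yogurt 0.129.
With no serving limits, spend the whole cost allowance on edamame: $5.17 / $0.70 × 2.5 mg = 18.5 mg.

18.5 mg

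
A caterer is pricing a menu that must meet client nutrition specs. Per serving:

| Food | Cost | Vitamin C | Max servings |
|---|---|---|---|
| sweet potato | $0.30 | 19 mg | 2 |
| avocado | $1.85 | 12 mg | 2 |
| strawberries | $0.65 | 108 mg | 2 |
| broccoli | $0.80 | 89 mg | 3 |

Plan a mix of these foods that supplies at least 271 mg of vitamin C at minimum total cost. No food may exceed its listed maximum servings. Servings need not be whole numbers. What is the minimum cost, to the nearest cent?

$1.79

Cost per mg of vitamin C: strawberries $0.0060, broccoli $0.0090, sweet potato $0.0158, avocado $0.1542.
Take 2 servings of strawberries: +216.0 mg vitamin C for $1.30 (total $1.30, still need 55.0 mg).
Take 0.618 servings of broccoli: +55.0 mg vitamin C for $0.49 (total $1.79, still need 0.0 mg).
Greedy by cheapest-per-mg is optimal for a single linear constraint, so the minimum cost is $1.79.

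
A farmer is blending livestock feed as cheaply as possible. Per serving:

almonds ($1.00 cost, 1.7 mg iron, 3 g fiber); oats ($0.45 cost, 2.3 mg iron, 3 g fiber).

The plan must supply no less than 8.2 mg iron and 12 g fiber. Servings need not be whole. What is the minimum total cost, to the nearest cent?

For a min-cost LP with two ≥-constraints, a basic feasible solution has at most two positive variables.
almonds only: max(8.2/1.7, 12/3) = 4.824 servings → $4.82.
oats only: max(8.2/2.3, 12/3) = 4 servings → $1.80.
almonds + oats with both tight: 1.667 servings and 2.333 servings → $2.72.
Cheapest feasible corner: $1.80.

$1.80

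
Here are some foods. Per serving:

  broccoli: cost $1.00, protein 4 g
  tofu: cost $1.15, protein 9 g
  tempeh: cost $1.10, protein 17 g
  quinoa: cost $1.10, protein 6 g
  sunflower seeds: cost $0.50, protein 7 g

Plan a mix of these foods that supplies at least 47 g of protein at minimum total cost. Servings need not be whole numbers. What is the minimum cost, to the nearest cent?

Cost per g of protein: tempeh $0.0647, sunflower seeds $0.0714, tofu $0.1278, quinoa $0.1833, broccoli $0.2500.
With no serving limits, use only tempeh: 47 g / 17 g = 2.765 servings × $1.10 = $3.04.

$3.04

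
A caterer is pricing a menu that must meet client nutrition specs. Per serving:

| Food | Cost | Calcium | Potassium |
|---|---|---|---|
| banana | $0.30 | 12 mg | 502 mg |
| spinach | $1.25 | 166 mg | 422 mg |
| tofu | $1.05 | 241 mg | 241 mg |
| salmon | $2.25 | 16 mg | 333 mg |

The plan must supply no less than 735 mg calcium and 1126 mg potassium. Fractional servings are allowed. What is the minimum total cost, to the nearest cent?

$3.40

Check every corner: each single food scaled to meet both minima, and each pair solved so both constraints bind.
banana only: max(735/12, 1126/502) = 61.25 servings → $18.38.
spinach only: max(735/166, 1126/422) = 4.428 servings → $5.53.
tofu only: max(735/241, 1126/241) = 4.672 servings → $4.91.
salmon only: max(735/16, 1126/333) = 45.94 servings → $103.36.
banana + spinach with both targets exact would need a negative amount; discard.
banana + tofu with both tight: 0.798 servings and 3.01 servings → $3.40.
banana + salmon: the both-tight solution has a negative serving — not a feasible corner.
spinach + tofu with both tight: 1.527 servings and 1.998 servings → $4.01.
spinach + salmon: intersection lies outside the first quadrant.
tofu + salmon with both tight: 2.968 servings and 1.233 servings → $5.89.
The minimum over all feasible corners is $3.40.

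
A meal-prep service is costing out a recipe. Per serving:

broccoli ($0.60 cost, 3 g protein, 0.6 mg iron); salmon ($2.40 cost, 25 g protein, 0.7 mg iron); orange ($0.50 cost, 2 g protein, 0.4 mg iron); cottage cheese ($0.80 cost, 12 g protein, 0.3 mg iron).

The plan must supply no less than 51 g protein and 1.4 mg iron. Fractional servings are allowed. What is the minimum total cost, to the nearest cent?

$3.50

An LP optimum is at a vertex; with two nutrient constraints at most two foods are used. Check each candidate.
broccoli only: max(51/3, 1.4/0.6) = 17 servings → $10.20.
salmon only: max(51/25, 1.4/0.7) = 2.04 servings → $4.90.
orange only: max(51/2, 1.4/0.4) = 25.5 servings → $12.75.
cottage cheese only: max(51/12, 1.4/0.3) = 4.667 servings → $3.73.
broccoli + salmon: the both-tight solution has a negative serving — not a feasible corner.
broccoli + orange (both tight): parallel constraints — no distinct corner.
broccoli + cottage cheese with both tight: 0.2381 servings and 4.19 servings → $3.50.
salmon + orange: the both-tight solution has a negative serving — not a feasible corner.
salmon + cottage cheese with both tight: 1.667 servings and 0.7778 servings → $4.62.
orange + cottage cheese with both tight: 0.3571 servings and 4.19 servings → $3.53.
Cheapest feasible corner: $3.50.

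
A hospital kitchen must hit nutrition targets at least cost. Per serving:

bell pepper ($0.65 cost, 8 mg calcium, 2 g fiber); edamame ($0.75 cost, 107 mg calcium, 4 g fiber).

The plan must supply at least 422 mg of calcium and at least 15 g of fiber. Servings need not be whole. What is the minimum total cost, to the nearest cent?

With two linear requirements the optimum uses one or two foods; enumerate the corners.
bell pepper only: max(422/8, 15/2) = 52.75 servings → $34.29.
edamame only: max(422/107, 15/4) = 3.944 servings → $2.96.
bell pepper + edamame: intersection lies outside the first quadrant.
So the least-cost plan costs $2.96.

$2.96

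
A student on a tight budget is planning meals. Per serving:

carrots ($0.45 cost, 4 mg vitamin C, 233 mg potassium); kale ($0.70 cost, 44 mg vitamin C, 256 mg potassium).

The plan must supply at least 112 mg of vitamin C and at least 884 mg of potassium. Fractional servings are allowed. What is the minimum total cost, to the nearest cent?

This is a tiny linear program; its minimum lies at a vertex of the feasible set. List the vertices and price them.
carrots only: max(112/4, 884/233) = 28 servings → $12.60.
kale only: max(112/44, 884/256) = 3.453 servings → $2.42.
carrots + kale with both tight: 1.108 servings and 2.445 servings → $2.21.
So the least-cost plan costs $2.21.

$2.21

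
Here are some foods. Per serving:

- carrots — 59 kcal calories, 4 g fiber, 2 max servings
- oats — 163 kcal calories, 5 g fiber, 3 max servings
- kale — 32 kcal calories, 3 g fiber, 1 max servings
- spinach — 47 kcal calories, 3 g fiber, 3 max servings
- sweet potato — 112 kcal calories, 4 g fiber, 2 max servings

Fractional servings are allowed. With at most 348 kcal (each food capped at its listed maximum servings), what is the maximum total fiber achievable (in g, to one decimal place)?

Fiber per kcal: kale 0.09375, carrots 0.0678, spinach 0.06383, sweet potato 0.03571, oats 0.03067.
Take 1 serving of kale: uses 32 kcal, +3.0 g fiber (running total 3.0 g).
Take 2 servings of carrots: uses 118 kcal, +8.0 g fiber (running total 11.0 g).
Take 3 servings of spinach: uses 141 kcal, +9.0 g fiber (running total 20.0 g).
Take 0.5089 servings of sweet potato: uses 57 kcal, +2.0 g fiber (running total 22.0 g).
Filling greedily by fiber-per-kcal is optimal for one linear limit, giving 22.0 g.

22.0 g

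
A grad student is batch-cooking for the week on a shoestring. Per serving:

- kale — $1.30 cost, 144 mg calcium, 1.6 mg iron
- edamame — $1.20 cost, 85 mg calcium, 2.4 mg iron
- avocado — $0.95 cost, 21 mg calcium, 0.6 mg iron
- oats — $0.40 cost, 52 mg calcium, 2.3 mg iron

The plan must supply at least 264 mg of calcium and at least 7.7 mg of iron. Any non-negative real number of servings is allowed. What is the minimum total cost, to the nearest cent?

$2.03

With two linear requirements the optimum uses one or two foods; enumerate the corners.
kale only: max(264/144, 7.7/1.6) = 4.812 servings → $6.26.
edamame only: max(264/85, 7.7/2.4) = 3.208 servings → $3.85.
avocado only: max(264/21, 7.7/0.6) = 12.83 servings → $12.19.
oats only: max(264/52, 7.7/2.3) = 5.077 servings → $2.03.
kale + edamame with both targets exact would need a negative amount; discard.
kale + avocado: intersection lies outside the first quadrant.
kale + oats with both tight: 0.8339 servings and 2.768 servings → $2.19.
edamame + avocado: intersection lies outside the first quadrant.
edamame + oats with both tight: 2.925 servings and 0.2956 servings → $3.63.
avocado + oats with both tight: 12.09 servings and 0.193 servings → $11.57.
Cheapest feasible corner: $2.03.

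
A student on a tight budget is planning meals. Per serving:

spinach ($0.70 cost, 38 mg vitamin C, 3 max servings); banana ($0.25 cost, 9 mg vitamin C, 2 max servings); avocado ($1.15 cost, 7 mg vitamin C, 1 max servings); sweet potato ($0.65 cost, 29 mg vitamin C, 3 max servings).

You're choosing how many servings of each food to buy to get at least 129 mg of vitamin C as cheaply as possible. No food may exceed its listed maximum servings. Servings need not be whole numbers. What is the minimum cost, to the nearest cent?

Cost per mg of vitamin C: spinach $0.0184, sweet potato $0.0224, banana $0.0278, avocado $0.1643.
Take 3 servings of spinach: +114.0 mg vitamin C for $2.10 (total $2.10, still need 15.0 mg).
Take 0.5172 servings of sweet potato: +15.0 mg vitamin C for $0.34 (total $2.44, still need 0.0 mg).
Greedy by cheapest-per-mg is optimal for a single linear constraint, so the minimum cost is $2.44.

$2.44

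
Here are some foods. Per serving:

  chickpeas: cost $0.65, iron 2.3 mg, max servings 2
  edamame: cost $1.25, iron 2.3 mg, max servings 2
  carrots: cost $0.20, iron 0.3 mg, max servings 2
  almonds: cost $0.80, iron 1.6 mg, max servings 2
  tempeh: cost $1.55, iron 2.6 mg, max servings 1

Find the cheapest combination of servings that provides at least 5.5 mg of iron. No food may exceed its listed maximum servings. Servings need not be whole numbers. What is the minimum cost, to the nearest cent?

$1.75

Cost per mg of iron: chickpeas $0.2826, almonds $0.5000, edamame $0.5435, tempeh $0.5962, carrots $0.6667.
Take 2 servings of chickpeas: +4.6 mg iron for $1.30 (total $1.30, still need 0.9 mg).
Take 0.5625 servings of almonds: +0.9 mg iron for $0.45 (total $1.75, still need 0.0 mg).
Filling from the cheapest source first is optimal under one linear minimum: $1.75.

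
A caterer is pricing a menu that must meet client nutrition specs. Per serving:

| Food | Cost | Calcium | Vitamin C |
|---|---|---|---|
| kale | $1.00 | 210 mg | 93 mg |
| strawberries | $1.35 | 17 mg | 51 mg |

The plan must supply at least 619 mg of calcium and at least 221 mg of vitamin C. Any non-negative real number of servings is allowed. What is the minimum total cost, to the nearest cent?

Check every corner: each single food scaled to meet both minima, and each pair solved so both constraints bind.
kale only: max(619/210, 221/93) = 2.948 servings → $2.95.
strawberries only: max(619/17, 221/51) = 36.41 servings → $49.16.
kale + strawberries: intersection lies outside the first quadrant.
Cheapest feasible corner: $2.95.

$2.95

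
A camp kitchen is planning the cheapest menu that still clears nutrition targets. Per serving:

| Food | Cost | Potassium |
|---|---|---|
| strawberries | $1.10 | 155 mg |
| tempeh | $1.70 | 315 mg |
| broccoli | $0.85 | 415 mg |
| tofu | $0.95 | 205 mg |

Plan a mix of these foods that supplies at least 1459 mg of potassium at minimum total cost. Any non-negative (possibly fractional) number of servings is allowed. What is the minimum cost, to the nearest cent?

Cost per mg of potassium: broccoli $0.0020, tofu $0.0046, tempeh $0.0054, strawberries $0.0071.
With no serving limits, use only broccoli: 1459 mg / 415 mg = 3.516 servings × $0.85 = $2.99.

$2.99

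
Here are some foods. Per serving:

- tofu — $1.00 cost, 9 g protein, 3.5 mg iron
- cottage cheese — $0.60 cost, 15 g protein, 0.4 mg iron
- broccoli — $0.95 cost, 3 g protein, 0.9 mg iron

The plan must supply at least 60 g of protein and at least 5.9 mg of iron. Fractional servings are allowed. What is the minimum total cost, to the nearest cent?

At the optimum either one food covers both requirements or two foods hit both targets exactly; no other combination can be cheaper.
tofu only: max(60/9, 5.9/3.5) = 6.667 servings → $6.67.
cottage cheese only: max(60/15, 5.9/0.4) = 14.75 servings → $8.85.
broccoli only: max(60/3, 5.9/0.9) = 20 servings → $19.00.
tofu + cottage cheese with both tight: 1.319 servings and 3.209 servings → $3.24.
tofu + broccoli: the both-tight solution has a negative serving — not a feasible corner.
cottage cheese + broccoli with both tight: 2.951 servings and 5.244 servings → $6.75.
Cheapest feasible corner: $3.24.

$3.24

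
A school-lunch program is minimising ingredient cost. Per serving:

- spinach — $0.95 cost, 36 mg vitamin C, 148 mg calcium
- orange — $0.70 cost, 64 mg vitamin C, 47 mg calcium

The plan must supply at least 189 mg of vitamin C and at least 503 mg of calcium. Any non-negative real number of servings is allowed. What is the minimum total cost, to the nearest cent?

$3.73

For a min-cost LP with two ≥-constraints, a basic feasible solution has at most two positive variables.
spinach only: max(189/36, 503/148) = 5.25 servings → $4.99.
orange only: max(189/64, 503/47) = 10.7 servings → $7.49.
spinach + orange with both tight: 2.996 servings and 1.268 servings → $3.73.
Cheapest feasible corner: $3.73.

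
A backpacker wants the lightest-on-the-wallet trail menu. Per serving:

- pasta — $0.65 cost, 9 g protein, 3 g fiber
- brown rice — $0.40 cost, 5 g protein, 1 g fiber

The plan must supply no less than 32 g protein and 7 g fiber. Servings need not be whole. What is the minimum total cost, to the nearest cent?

Compare the cost at each extreme point of the feasible region.
pasta only: max(32/9, 7/3) = 3.556 servings → $2.31.
brown rice only: max(32/5, 7/1) = 7 servings → $2.80.
pasta + brown rice with both tight: 0.5 servings and 5.5 servings → $2.52.
So the least-cost plan costs $2.31.

$2.31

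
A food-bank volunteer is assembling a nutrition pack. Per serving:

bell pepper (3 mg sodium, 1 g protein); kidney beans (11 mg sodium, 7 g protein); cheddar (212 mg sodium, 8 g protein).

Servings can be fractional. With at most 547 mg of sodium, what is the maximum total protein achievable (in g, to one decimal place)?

348.1 g

Protein per mg sodium: kidney beans 0.6364, bell pepper 0.3333, cheddar 0.03774.
With no serving limits, spend the whole sodium allowance on kidney beans: 547 mg / 11 mg × 7 g = 348.1 g.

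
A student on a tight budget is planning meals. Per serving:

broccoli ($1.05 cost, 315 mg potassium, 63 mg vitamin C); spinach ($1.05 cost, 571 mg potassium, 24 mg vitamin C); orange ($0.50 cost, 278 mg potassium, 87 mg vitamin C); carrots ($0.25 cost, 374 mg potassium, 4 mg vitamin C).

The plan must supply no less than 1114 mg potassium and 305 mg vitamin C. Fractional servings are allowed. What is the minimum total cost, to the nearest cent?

$1.84

An LP optimum is at a vertex; with two nutrient constraints at most two foods are used. Check each candidate.
broccoli only: max(1114/315, 305/63) = 4.841 servings → $5.08.
spinach only: max(1114/571, 305/24) = 12.71 servings → $13.34.
orange only: max(1114/278, 305/87) = 4.007 servings → $2.00.
carrots only: max(1114/374, 305/4) = 76.25 servings → $19.06.
broccoli + spinach with both targets exact would need a negative amount; discard.
broccoli + orange with both tight: 1.226 servings and 2.618 servings → $2.60.
broccoli + carrots with both targets exact would need a negative amount; discard.
spinach + orange with both tight: 0.282 servings and 3.428 servings → $2.01.
spinach + carrots: intersection lies outside the first quadrant.
orange + carrots with both tight: 3.488 servings and 0.3859 servings → $1.84.
So the least-cost plan costs $1.84.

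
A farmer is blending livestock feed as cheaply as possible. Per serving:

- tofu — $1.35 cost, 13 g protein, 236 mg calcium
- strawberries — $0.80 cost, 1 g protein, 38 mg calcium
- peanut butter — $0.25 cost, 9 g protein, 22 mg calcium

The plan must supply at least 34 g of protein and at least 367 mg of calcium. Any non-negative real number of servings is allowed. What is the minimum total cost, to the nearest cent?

$2.32

tofu only: max(34/13, 367/236) = 2.615 servings → $3.53.
strawberries only: max(34/1, 367/38) = 34 servings → $27.20.
peanut butter only: max(34/9, 367/22) = 16.68 servings → $4.17.
tofu + strawberries: intersection lies outside the first quadrant.
tofu + peanut butter with both tight: 1.39 servings and 1.77 servings → $2.32.
strawberries + peanut butter with both tight: 7.984 servings and 2.891 servings → $7.11.
Cheapest feasible corner: $2.32.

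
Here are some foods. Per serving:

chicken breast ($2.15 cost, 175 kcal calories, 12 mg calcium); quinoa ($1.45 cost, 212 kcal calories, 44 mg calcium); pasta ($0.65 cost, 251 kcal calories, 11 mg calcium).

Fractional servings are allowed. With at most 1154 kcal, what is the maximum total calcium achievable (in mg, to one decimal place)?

Calcium per kcal: quinoa 0.2075, chicken breast 0.06857, pasta 0.04382.
With no serving limits, spend the whole calories allowance on quinoa: 1154 kcal / 212 kcal × 44 mg = 239.5 mg.

239.5 mg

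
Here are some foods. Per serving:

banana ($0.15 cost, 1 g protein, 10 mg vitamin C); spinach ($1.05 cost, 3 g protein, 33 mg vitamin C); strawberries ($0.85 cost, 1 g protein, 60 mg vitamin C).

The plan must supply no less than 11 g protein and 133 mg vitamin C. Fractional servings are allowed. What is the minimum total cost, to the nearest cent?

$1.97

An LP optimum is at a vertex; with two nutrient constraints at most two foods are used. Check each candidate.
banana only: max(11/1, 133/10) = 13.3 servings → $2.00.
spinach only: max(11/3, 133/33) = 4.03 servings → $4.23.
strawberries only: max(11/1, 133/60) = 11 servings → $9.35.
banana + spinach: the both-tight solution has a negative serving — not a feasible corner.
banana + strawberries with both tight: 10.54 servings and 0.46 servings → $1.97.
spinach + strawberries with both tight: 3.585 servings and 0.2449 servings → $3.97.
So the least-cost plan costs $1.97.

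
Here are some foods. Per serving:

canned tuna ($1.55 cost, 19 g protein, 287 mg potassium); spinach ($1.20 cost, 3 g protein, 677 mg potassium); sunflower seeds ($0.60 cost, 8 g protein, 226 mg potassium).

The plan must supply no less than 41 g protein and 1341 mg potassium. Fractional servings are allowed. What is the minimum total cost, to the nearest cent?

Compare the cost at each extreme point of the feasible region.
canned tuna only: max(41/19, 1341/287) = 4.672 servings → $7.24.
spinach only: max(41/3, 1341/677) = 13.67 servings → $16.40.
sunflower seeds only: max(41/8, 1341/226) = 5.934 servings → $3.56.
canned tuna + spinach with both tight: 1.978 servings and 1.142 servings → $4.44.
canned tuna + sunflower seeds: the both-tight solution has a negative serving — not a feasible corner.
spinach + sunflower seeds with both tight: 0.3086 servings and 5.009 servings → $3.38.
Cheapest feasible corner: $3.38.

$3.38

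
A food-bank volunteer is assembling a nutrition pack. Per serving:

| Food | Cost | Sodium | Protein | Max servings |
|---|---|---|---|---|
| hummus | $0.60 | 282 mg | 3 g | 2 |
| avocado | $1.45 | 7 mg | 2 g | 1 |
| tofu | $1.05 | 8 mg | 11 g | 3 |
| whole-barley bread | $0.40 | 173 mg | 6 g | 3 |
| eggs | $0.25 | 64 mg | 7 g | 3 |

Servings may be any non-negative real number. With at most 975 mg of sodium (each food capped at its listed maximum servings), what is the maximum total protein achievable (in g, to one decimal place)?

76.5 g

Protein per mg sodium: tofu 1.375, avocado 0.2857, eggs 0.1094, whole-barley bread 0.03468, hummus 0.01064.
Take 3 servings of tofu: uses 24 mg sodium, +33.0 g protein (running total 33.0 g).
Take 1 serving of avocado: uses 7 mg sodium, +2.0 g protein (running total 35.0 g).
Take 3 servings of eggs: uses 192 mg sodium, +21.0 g protein (running total 56.0 g).
Take 3 servings of whole-barley bread: uses 519 mg sodium, +18.0 g protein (running total 74.0 g).
Take 0.8262 servings of hummus: uses 233 mg sodium, +2.5 g protein (running total 76.5 g).
Greedy by best ratio exhausts the sodium allowance optimally: 76.5 g.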